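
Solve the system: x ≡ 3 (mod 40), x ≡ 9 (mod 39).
243

Using Chinese Remainder Theorem:
M = 40 × 39 = 1560
M1 = 39, M2 = 40
y1 = 39^(-1) mod 40 = 39
y2 = 40^(-1) mod 39 = 1
x = (3×39×39 + 9×40×1) mod 1560 = 243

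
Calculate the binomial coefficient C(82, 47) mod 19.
0

Using Lucas' theorem:
Write n=82 and k=47 in base 19:
n in base 19: [4, 6]
k in base 19: [2, 9]
C(82,47) mod 19 = ∏ C(n_i, k_i) mod 19
Digit binomials (mod 19): C(4,2) = 6; C(6,9) = 0 (k_i > n_i)
Product: 6 × 0 = 0 ≡ 0 (mod 19)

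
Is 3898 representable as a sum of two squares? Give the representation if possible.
33² + 53² (a=33, b=53)

Factorization: 3898 = 2 × 1949
By Fermat: n is sum of two squares iff every prime p ≡ 3 (mod 4) appears to even power.
All primes ≡ 3 (mod 4) appear to even power.
Search a = 0, 1, 2, … for 3898 - a² a perfect square: first hit at a = 33: 3898 - 1089 = 2809 = 53².
3898 = 33² + 53² = 1089 + 2809 ✓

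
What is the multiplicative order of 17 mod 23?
22

23 is prime, so ord(17) divides φ(23) = 22.
Divisors of 22: 1, 2, 11, 22.
Repeated squaring: 17^1 ≡ 17, 17^2 ≡ 13, 17^4 ≡ 8, 17^8 ≡ 18, 17^16 ≡ 2 (mod 23).
Test 17^d mod 23 for each divisor d in increasing order:
17^1 ≡ 17
17^2 ≡ 13
17^11 = 17^8·17^2·17^1 ≡ 22
17^22 = 17^16·17^4·17^2 ≡ 1  ← first divisor giving 1
The order is 22.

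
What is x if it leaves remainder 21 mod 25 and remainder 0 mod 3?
21

Using Chinese Remainder Theorem:
M = 25 × 3 = 75
M1 = 3, M2 = 25
y1 = 3^(-1) mod 25 = 17
y2 = 25^(-1) mod 3 = 1
x = (21×3×17 + 0×25×1) mod 75 = 21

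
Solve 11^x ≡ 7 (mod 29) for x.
24

Baby-step giant-step with step n = ⌈√29⌉ = 6.
Baby steps 11^j mod 29 (j:value) for j=0..5: 0:1, 1:11, 2:5, 3:26, 4:25, 5:14.
Giant-step multiplier: 11^(-6) ≡ 11^(28-6) = 11^22 ≡ 13 (mod 29).
Giant steps γ_i = 7·13^i mod 29: γ_0=7, γ_1=4, γ_2=23, γ_3=9, γ_4=1 (in table at j=0).
x = i·n + j = 4·6 + 0 = 24.
Check: 11^24 ≡ 7 (mod 29).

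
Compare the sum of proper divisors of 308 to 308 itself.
abundant

Proper divisors of 308: sum = 1 + 2 + 4 + 7 + 11 + 14 + 22 + 28 + 44 + 77 + 154 = 364
Since 364 > 308, 308 is abundant.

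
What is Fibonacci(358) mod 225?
179

Matrix identity: Q^n = [[F_(n+1), F_n], [F_n, F_(n-1)]] with Q = [[1,1],[1,0]].
n = 358 = 101100110₂. Square-and-multiply, entries mod 225:
Q^1 = [[1,1],[1,0]]
Q^2 = (Q^1)² = [[2,1],[1,1]]
Q^5 = (Q^2)²·Q = [[8,5],[5,3]]
Q^11 = (Q^5)²·Q = [[144,89],[89,55]]
Q^22 = (Q^11)² = [[82,161],[161,146]]
Q^44 = (Q^22)² = [[20,33],[33,212]]
Q^89 = (Q^44)²·Q = [[145,139],[139,6]]
Q^179 = (Q^89)²·Q = [[135,71],[71,64]]
Q^358 = (Q^179)² = [[91,179],[179,137]]
F_358 mod 225 = Q^358[0][1] = 179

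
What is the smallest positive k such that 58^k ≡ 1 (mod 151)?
75

151 is prime, so ord(58) divides φ(151) = 150.
Divisors of 150: 1, 2, 3, 5, 6, 10, 15, 25, 30, 50, 75, 150.
Repeated squaring: 58^1 ≡ 58, 58^2 ≡ 42, 58^4 ≡ 103, 58^8 ≡ 39, 58^16 ≡ 11, 58^32 ≡ 121, 58^64 ≡ 145, 58^128 ≡ 36 (mod 151).
Test 58^d mod 151 for each divisor d in increasing order:
58^1 ≡ 58
58^2 ≡ 42
58^3 = 58^2·58^1 ≡ 20
58^5 = 58^4·58^1 ≡ 85
58^6 = 58^4·58^2 ≡ 98
58^10 = 58^8·58^2 ≡ 128
58^15 = 58^8·58^4·58^2·58^1 ≡ 8
58^25 = 58^16·58^8·58^1 ≡ 118
58^30 = 58^16·58^8·58^4·58^2 ≡ 64
58^50 = 58^32·58^16·58^2 ≡ 32
58^75 = 58^64·58^8·58^2·58^1 ≡ 1  ← first divisor giving 1
The order is 75.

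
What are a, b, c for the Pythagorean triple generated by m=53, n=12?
(2665, 1272, 2953)

Euclid's formula: a = m² - n², b = 2mn, c = m² + n²
m = 53, n = 12
a = 53² - 12² = 2809 - 144 = 2665
b = 2 × 53 × 12 = 1272
c = 53² + 12² = 2809 + 144 = 2953
Verification: 2665² + 1272² = 7102225 + 1617984 = 8720209 = 2953² ✓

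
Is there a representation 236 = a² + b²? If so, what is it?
Not possible

Factorization: 236 = 2^2 × 59
By Fermat: n is sum of two squares iff every prime p ≡ 3 (mod 4) appears to even power.
Prime(s) ≡ 3 (mod 4) with odd exponent: [(59, 1)]
Therefore 236 cannot be expressed as a² + b².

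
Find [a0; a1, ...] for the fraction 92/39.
[2; 2, 1, 3, 1, 2]

Euclidean algorithm steps:
92 = 2 × 39 + 14
39 = 2 × 14 + 11
14 = 1 × 11 + 3
11 = 3 × 3 + 2
3 = 1 × 2 + 1
2 = 2 × 1 + 0
Continued fraction: [2; 2, 1, 3, 1, 2]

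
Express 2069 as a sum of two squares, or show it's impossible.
25² + 38² (a=25, b=38)

Factorization: 2069 = 2069
By Fermat: n is sum of two squares iff every prime p ≡ 3 (mod 4) appears to even power.
All primes ≡ 3 (mod 4) appear to even power.
Search a = 0, 1, 2, … for 2069 - a² a perfect square: first hit at a = 25: 2069 - 625 = 1444 = 38².
2069 = 25² + 38² = 625 + 1444 ✓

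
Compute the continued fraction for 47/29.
[1; 1, 1, 1, 1, 1, 3]

Euclidean algorithm steps:
47 = 1 × 29 + 18
29 = 1 × 18 + 11
18 = 1 × 11 + 7
11 = 1 × 7 + 4
7 = 1 × 4 + 3
4 = 1 × 3 + 1
3 = 3 × 1 + 0
Continued fraction: [1; 1, 1, 1, 1, 1, 3]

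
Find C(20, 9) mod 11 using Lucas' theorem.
1

Using Lucas' theorem:
Write n=20 and k=9 in base 11:
n in base 11: [1, 9]
k in base 11: [0, 9]
C(20,9) mod 11 = ∏ C(n_i, k_i) mod 11
Digit binomials (mod 11): C(1,0) = 1; C(9,9) = 1
Product: 1 × 1 = 1 ≡ 1 (mod 11)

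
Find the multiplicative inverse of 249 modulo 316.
33

gcd(249, 316) = 1, so the inverse exists.
Extended Euclidean algorithm on (316, 249):
316 = 1 × 249 + 67  ⟹  67 = (1)·316 + (-1)·249
249 = 3 × 67 + 48  ⟹  48 = (-3)·316 + (4)·249
67 = 1 × 48 + 19  ⟹  19 = (4)·316 + (-5)·249
48 = 2 × 19 + 10  ⟹  10 = (-11)·316 + (14)·249
19 = 1 × 10 + 9  ⟹  9 = (15)·316 + (-19)·249
10 = 1 × 9 + 1  ⟹  1 = (-26)·316 + (33)·249
So (33)·249 ≡ 1 (mod 316), i.e. 249^(-1) ≡ 33 (mod 316).
Check: 249 × 33 = 8217 ≡ 1 (mod 316)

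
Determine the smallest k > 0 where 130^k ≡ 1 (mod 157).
13

157 is prime, so ord(130) divides φ(157) = 156.
Divisors of 156: 1, 2, 3, 4, 6, 12, 13, 26, 39, 52, 78, 156.
Repeated squaring: 130^1 ≡ 130, 130^2 ≡ 101, 130^4 ≡ 153, 130^8 ≡ 16, 130^16 ≡ 99, 130^32 ≡ 67, 130^64 ≡ 93, 130^128 ≡ 14 (mod 157).
Test 130^d mod 157 for each divisor d in increasing order:
130^1 ≡ 130
130^2 ≡ 101
130^3 = 130^2·130^1 ≡ 99
130^4 ≡ 153
130^6 = 130^4·130^2 ≡ 67
130^12 = 130^8·130^4 ≡ 93
130^13 = 130^8·130^4·130^1 ≡ 1  ← first divisor giving 1
The order is 13.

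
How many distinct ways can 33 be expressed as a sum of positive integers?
10143

p(n) counts ways to write n as a sum of positive integers (order ignored).
Euler's pentagonal recurrence: p(k) = p(k-1) + p(k-2) - p(k-5) - p(k-7) + p(k-12) + p(k-15) - ... (offsets j(3j∓1)/2, signs ++--, p(0)=1, p(<0)=0).
DP table for k = 0..32: p(0)=1, p(1)=1, p(2)=2, p(3)=3, p(4)=5, p(5)=7, p(6)=11, p(7)=15, p(8)=22, p(9)=30, p(10)=42, p(11)=56, p(12)=77, p(13)=101, p(14)=135, p(15)=176, p(16)=231, p(17)=297, p(18)=385, p(19)=490, p(20)=627, p(21)=792, p(22)=1002, p(23)=1255, p(24)=1575, p(25)=1958, p(26)=2436, p(27)=3010, p(28)=3718, p(29)=4565, p(30)=5604, p(31)=6842, p(32)=8349.
Final step: p(33) = p(32) + p(31) - p(28) - p(26) + p(21) + p(18) - p(11) - p(7)
= 8349 + 6842 - 3718 - 2436 + 792 + 385 - 56 - 15
= 10143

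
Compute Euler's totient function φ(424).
208

424 = 2^3 × 53
φ(n) = n × ∏(1 - 1/p) for each prime p dividing n
φ(424) = 424 × (1 - 1/2) × (1 - 1/53) = 208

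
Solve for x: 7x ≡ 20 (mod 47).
x ≡ 23 (mod 47)

gcd(7, 47) = 1, which divides 20, so solutions exist.
Find 7^(-1) mod 47 by the extended Euclidean algorithm:
47 = 6 × 7 + 5  ⟹  5 = (1)·47 + (-6)·7
7 = 1 × 5 + 2  ⟹  2 = (-1)·47 + (7)·7
5 = 2 × 2 + 1  ⟹  1 = (3)·47 + (-20)·7
So (-20)·7 ≡ 1 (mod 47), i.e. 7^(-1) ≡ -20 ≡ 27 (mod 47).
x ≡ 27 × 20 = 540 ≡ 23 (mod 47).
Check: 7 × 23 = 161 ≡ 20 (mod 47).
Unique solution: x ≡ 23 (mod 47)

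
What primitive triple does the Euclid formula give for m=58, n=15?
(3139, 1740, 3589)

Euclid's formula: a = m² - n², b = 2mn, c = m² + n²
m = 58, n = 15
a = 58² - 15² = 3364 - 225 = 3139
b = 2 × 58 × 15 = 1740
c = 58² + 15² = 3364 + 225 = 3589
Verification: 3139² + 1740² = 9853321 + 3027600 = 12880921 = 3589² ✓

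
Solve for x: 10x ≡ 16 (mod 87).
x ≡ 19 (mod 87)

gcd(10, 87) = 1, which divides 16, so solutions exist.
Find 10^(-1) mod 87 by the extended Euclidean algorithm:
87 = 8 × 10 + 7  ⟹  7 = (1)·87 + (-8)·10
10 = 1 × 7 + 3  ⟹  3 = (-1)·87 + (9)·10
7 = 2 × 3 + 1  ⟹  1 = (3)·87 + (-26)·10
So (-26)·10 ≡ 1 (mod 87), i.e. 10^(-1) ≡ -26 ≡ 61 (mod 87).
x ≡ 61 × 16 = 976 ≡ 19 (mod 87).
Check: 10 × 19 = 190 ≡ 16 (mod 87).
Unique solution: x ≡ 19 (mod 87)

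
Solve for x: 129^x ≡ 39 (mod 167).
157

Baby-step giant-step with step n = ⌈√167⌉ = 13.
Baby steps 129^j mod 167 (j:value) for j=0..12: 0:1, 1:129, 2:108, 3:71, 4:141, 5:153, 6:31, 7:158, 8:8, 9:30, 10:29, 11:67, 12:126.
Giant-step multiplier: 129^(-13) ≡ 129^(166-13) = 129^153 ≡ 82 (mod 167).
Giant steps γ_i = 39·82^i mod 167: γ_0=39, γ_1=25, γ_2=46, γ_3=98, γ_4=20, γ_5=137, γ_6=45, γ_7=16, γ_8=143, γ_9=36, γ_10=113, γ_11=81, γ_12=129 (in table at j=1).
x = i·n + j = 12·13 + 1 = 157.
Check: 129^157 ≡ 39 (mod 167).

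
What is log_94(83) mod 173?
16

Baby-step giant-step with step n = ⌈√173⌉ = 14.
Baby steps 94^j mod 173 (j:value) for j=0..13: 0:1, 1:94, 2:13, 3:11, 4:169, 5:143, 6:121, 7:129, 8:16, 9:120, 10:35, 11:3, 12:109, 13:39.
Giant-step multiplier: 94^(-14) ≡ 94^(172-14) = 94^158 ≡ 21 (mod 173).
Giant steps γ_i = 83·21^i mod 173: γ_0=83, γ_1=13 (in table at j=2).
x = i·n + j = 1·14 + 2 = 16.
Check: 94^16 ≡ 83 (mod 173).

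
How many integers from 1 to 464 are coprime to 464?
224

464 = 2^4 × 29
φ(n) = n × ∏(1 - 1/p) for each prime p dividing n
φ(464) = 464 × (1 - 1/2) × (1 - 1/29) = 224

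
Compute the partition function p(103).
271248950

p(n) counts ways to write n as a sum of positive integers (order ignored).
Euler's pentagonal recurrence: p(k) = p(k-1) + p(k-2) - p(k-5) - p(k-7) + p(k-12) + p(k-15) - ... (offsets j(3j∓1)/2, signs ++--, p(0)=1, p(<0)=0).
DP table for k = 0..102: p(0)=1, p(1)=1, p(2)=2, p(3)=3, p(4)=5, p(5)=7, p(6)=11, p(7)=15, p(8)=22, p(9)=30, p(10)=42, p(11)=56, p(12)=77, p(13)=101, p(14)=135, p(15)=176, p(16)=231, p(17)=297, p(18)=385, p(19)=490, p(20)=627, p(21)=792, p(22)=1002, p(23)=1255, p(24)=1575, p(25)=1958, p(26)=2436, p(27)=3010, p(28)=3718, p(29)=4565, p(30)=5604, p(31)=6842, p(32)=8349, p(33)=10143, p(34)=12310, p(35)=14883, p(36)=17977, p(37)=21637, p(38)=26015, p(39)=31185, p(40)=37338, p(41)=44583, p(42)=53174, p(43)=63261, p(44)=75175, p(45)=89134, p(46)=105558, p(47)=124754, p(48)=147273, p(49)=173525, p(50)=204226, p(51)=239943, p(52)=281589, p(53)=329931, p(54)=386155, p(55)=451276, p(56)=526823, p(57)=614154, p(58)=715220, p(59)=831820, p(60)=966467, p(61)=1121505, p(62)=1300156, p(63)=1505499, p(64)=1741630, p(65)=2012558, p(66)=2323520, p(67)=2679689, p(68)=3087735, p(69)=3554345, p(70)=4087968, p(71)=4697205, p(72)=5392783, p(73)=6185689, p(74)=7089500, p(75)=8118264, p(76)=9289091, p(77)=10619863, p(78)=12132164, p(79)=13848650, p(80)=15796476, p(81)=18004327, p(82)=20506255, p(83)=23338469, p(84)=26543660, p(85)=30167357, p(86)=34262962, p(87)=38887673, p(88)=44108109, p(89)=49995925, p(90)=56634173, p(91)=64112359, p(92)=72533807, p(93)=82010177, p(94)=92669720, p(95)=104651419, p(96)=118114304, p(97)=133230930, p(98)=150198136, p(99)=169229875, p(100)=190569292, p(101)=214481126, p(102)=241265379.
Final step: p(103) = p(102) + p(101) - p(98) - p(96) + p(91) + p(88) - p(81) - p(77) + p(68) + p(63) - p(52) - p(46) + p(33) + p(26) - p(11) - p(3)
= 241265379 + 214481126 - 150198136 - 118114304 + 64112359 + 44108109 - 18004327 - 10619863 + 3087735 + 1505499 - 281589 - 105558 + 10143 + 2436 - 56 - 3
= 271248950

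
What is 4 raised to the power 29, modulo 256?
0

Repeated squaring. Binary of 29 = 11101.
4^1 ≡ 4 (mod 256); 4^2 ≡ 16 (mod 256); 4^4 ≡ 0 (mod 256); 4^8 ≡ 0 (mod 256); 4^16 ≡ 0 (mod 256)
4^29 = 4^1 × 4^4 × 4^8 × 4^16 ≡ 0 (mod 256)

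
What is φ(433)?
432

433 = 433
φ(n) = n × ∏(1 - 1/p) for each prime p dividing n
φ(433) = 433 × (1 - 1/433) = 432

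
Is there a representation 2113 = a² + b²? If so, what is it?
32² + 33² (a=32, b=33)

Factorization: 2113 = 2113
By Fermat: n is sum of two squares iff every prime p ≡ 3 (mod 4) appears to even power.
All primes ≡ 3 (mod 4) appear to even power.
Search a = 0, 1, 2, … for 2113 - a² a perfect square: first hit at a = 32: 2113 - 1024 = 1089 = 33².
2113 = 32² + 33² = 1024 + 1089 ✓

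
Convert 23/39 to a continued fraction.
[0; 1, 1, 2, 3, 2]

Euclidean algorithm steps:
23 = 0 × 39 + 23
39 = 1 × 23 + 16
23 = 1 × 16 + 7
16 = 2 × 7 + 2
7 = 3 × 2 + 1
2 = 2 × 1 + 0
Continued fraction: [0; 1, 1, 2, 3, 2]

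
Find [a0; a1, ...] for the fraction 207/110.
[1; 1, 7, 2, 6]

Euclidean algorithm steps:
207 = 1 × 110 + 97
110 = 1 × 97 + 13
97 = 7 × 13 + 6
13 = 2 × 6 + 1
6 = 6 × 1 + 0
Continued fraction: [1; 1, 7, 2, 6]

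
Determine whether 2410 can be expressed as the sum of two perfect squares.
3² + 49² (a=3, b=49)

Factorization: 2410 = 2 × 5 × 241
By Fermat: n is sum of two squares iff every prime p ≡ 3 (mod 4) appears to even power.
All primes ≡ 3 (mod 4) appear to even power.
Search a = 0, 1, 2, … for 2410 - a² a perfect square: first hit at a = 3: 2410 - 9 = 2401 = 49².
2410 = 3² + 49² = 9 + 2401 ✓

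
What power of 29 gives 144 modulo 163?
64

Baby-step giant-step with step n = ⌈√163⌉ = 13.
Baby steps 29^j mod 163 (j:value) for j=0..12: 0:1, 1:29, 2:26, 3:102, 4:24, 5:44, 6:135, 7:3, 8:87, 9:78, 10:143, 11:72, 12:132.
Giant-step multiplier: 29^(-13) ≡ 29^(162-13) = 29^149 ≡ 130 (mod 163).
Giant steps γ_i = 144·130^i mod 163: γ_0=144, γ_1=138, γ_2=10, γ_3=159, γ_4=132 (in table at j=12).
x = i·n + j = 4·13 + 12 = 64.
Check: 29^64 ≡ 144 (mod 163).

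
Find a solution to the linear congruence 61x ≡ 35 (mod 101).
x ≡ 37 (mod 101)

gcd(61, 101) = 1, which divides 35, so solutions exist.
Find 61^(-1) mod 101 by the extended Euclidean algorithm:
101 = 1 × 61 + 40  ⟹  40 = (1)·101 + (-1)·61
61 = 1 × 40 + 21  ⟹  21 = (-1)·101 + (2)·61
40 = 1 × 21 + 19  ⟹  19 = (2)·101 + (-3)·61
21 = 1 × 19 + 2  ⟹  2 = (-3)·101 + (5)·61
19 = 9 × 2 + 1  ⟹  1 = (29)·101 + (-48)·61
So (-48)·61 ≡ 1 (mod 101), i.e. 61^(-1) ≡ -48 ≡ 53 (mod 101).
x ≡ 53 × 35 = 1855 ≡ 37 (mod 101).
Check: 61 × 37 = 2257 ≡ 35 (mod 101).
Unique solution: x ≡ 37 (mod 101)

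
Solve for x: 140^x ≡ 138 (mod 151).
14

Baby-step giant-step with step n = ⌈√151⌉ = 13.
Baby steps 140^j mod 151 (j:value) for j=0..12: 0:1, 1:140, 2:121, 3:28, 4:145, 5:66, 6:29, 7:134, 8:36, 9:57, 10:128, 11:102, 12:86.
Giant-step multiplier: 140^(-13) ≡ 140^(150-13) = 140^137 ≡ 117 (mod 151).
Giant steps γ_i = 138·117^i mod 151: γ_0=138, γ_1=140 (in table at j=1).
x = i·n + j = 1·13 + 1 = 14.
Check: 140^14 ≡ 138 (mod 151).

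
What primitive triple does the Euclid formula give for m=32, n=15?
(799, 960, 1249)

Euclid's formula: a = m² - n², b = 2mn, c = m² + n²
m = 32, n = 15
a = 32² - 15² = 1024 - 225 = 799
b = 2 × 32 × 15 = 960
c = 32² + 15² = 1024 + 225 = 1249
Verification: 799² + 960² = 638401 + 921600 = 1560001 = 1249² ✓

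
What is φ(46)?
22

46 = 2 × 23
φ(n) = n × ∏(1 - 1/p) for each prime p dividing n
φ(46) = 46 × (1 - 1/2) × (1 - 1/23) = 22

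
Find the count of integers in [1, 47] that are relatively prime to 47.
46

47 = 47
φ(n) = n × ∏(1 - 1/p) for each prime p dividing n
φ(47) = 47 × (1 - 1/47) = 46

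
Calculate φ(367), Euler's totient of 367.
366

367 = 367
φ(n) = n × ∏(1 - 1/p) for each prime p dividing n
φ(367) = 367 × (1 - 1/367) = 366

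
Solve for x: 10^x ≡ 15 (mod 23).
13

Baby-step giant-step with step n = ⌈√23⌉ = 5.
Baby steps 10^j mod 23 (j:value) for j=0..4: 0:1, 1:10, 2:8, 3:11, 4:18.
Giant-step multiplier: 10^(-5) ≡ 10^(22-5) = 10^17 ≡ 17 (mod 23).
Giant steps γ_i = 15·17^i mod 23: γ_0=15, γ_1=2, γ_2=11 (in table at j=3).
x = i·n + j = 2·5 + 3 = 13.
Check: 10^13 ≡ 15 (mod 23).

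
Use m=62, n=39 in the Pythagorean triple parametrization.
(2323, 4836, 5365)

Euclid's formula: a = m² - n², b = 2mn, c = m² + n²
m = 62, n = 39
a = 62² - 39² = 3844 - 1521 = 2323
b = 2 × 62 × 39 = 4836
c = 62² + 39² = 3844 + 1521 = 5365
Verification: 2323² + 4836² = 5396329 + 23386896 = 28783225 = 5365² ✓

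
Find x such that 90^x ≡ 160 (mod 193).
33

Baby-step giant-step with step n = ⌈√193⌉ = 14.
Baby steps 90^j mod 193 (j:value) for j=0..13: 0:1, 1:90, 2:187, 3:39, 4:36, 5:152, 6:170, 7:53, 8:138, 9:68, 10:137, 11:171, 12:143, 13:132.
Giant-step multiplier: 90^(-14) ≡ 90^(192-14) = 90^178 ≡ 92 (mod 193).
Giant steps γ_i = 160·92^i mod 193: γ_0=160, γ_1=52, γ_2=152 (in table at j=5).
x = i·n + j = 2·14 + 5 = 33.
Check: 90^33 ≡ 160 (mod 193).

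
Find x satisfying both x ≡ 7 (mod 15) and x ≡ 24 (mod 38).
442

Using Chinese Remainder Theorem:
M = 15 × 38 = 570
M1 = 38, M2 = 15
y1 = 38^(-1) mod 15 = 2
y2 = 15^(-1) mod 38 = 33
x = (7×38×2 + 24×15×33) mod 570 = 442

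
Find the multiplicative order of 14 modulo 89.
88

89 is prime, so ord(14) divides φ(89) = 88.
Divisors of 88: 1, 2, 4, 8, 11, 22, 44, 88.
Repeated squaring: 14^1 ≡ 14, 14^2 ≡ 18, 14^4 ≡ 57, 14^8 ≡ 45, 14^16 ≡ 67, 14^32 ≡ 39, 14^64 ≡ 8 (mod 89).
Test 14^d mod 89 for each divisor d in increasing order:
14^1 ≡ 14
14^2 ≡ 18
14^4 ≡ 57
14^8 ≡ 45
14^11 = 14^8·14^2·14^1 ≡ 37
14^22 = 14^16·14^4·14^2 ≡ 34
14^44 = 14^32·14^8·14^4 ≡ 88
14^88 = 14^64·14^16·14^8 ≡ 1  ← first divisor giving 1
The order is 88.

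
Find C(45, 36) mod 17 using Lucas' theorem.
4

Using Lucas' theorem:
Write n=45 and k=36 in base 17:
n in base 17: [2, 11]
k in base 17: [2, 2]
C(45,36) mod 17 = ∏ C(n_i, k_i) mod 17
Digit binomials (mod 17): C(2,2) = 1; C(11,2) = 55 ≡ 4
Product: 1 × 4 = 4 ≡ 4 (mod 17)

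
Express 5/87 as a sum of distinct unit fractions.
1/18 + 1/522

Greedy algorithm:
5/87: ceiling(87/5) = 18, use 1/18
1/522: ceiling(522/1) = 522, use 1/522
Result: 5/87 = 1/18 + 1/522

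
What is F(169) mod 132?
1

Matrix identity: Q^n = [[F_(n+1), F_n], [F_n, F_(n-1)]] with Q = [[1,1],[1,0]].
n = 169 = 10101001₂. Square-and-multiply, entries mod 132:
Q^1 = [[1,1],[1,0]]
Q^2 = (Q^1)² = [[2,1],[1,1]]
Q^5 = (Q^2)²·Q = [[8,5],[5,3]]
Q^10 = (Q^5)² = [[89,55],[55,34]]
Q^21 = (Q^10)²·Q = [[23,122],[122,33]]
Q^42 = (Q^21)² = [[101,100],[100,1]]
Q^84 = (Q^42)² = [[5,36],[36,101]]
Q^169 = (Q^84)²·Q = [[121,1],[1,120]]
F_169 mod 132 = Q^169[0][1] = 1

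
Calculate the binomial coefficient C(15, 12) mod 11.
4

Using Lucas' theorem:
Write n=15 and k=12 in base 11:
n in base 11: [1, 4]
k in base 11: [1, 1]
C(15,12) mod 11 = ∏ C(n_i, k_i) mod 11
Digit binomials (mod 11): C(1,1) = 1; C(4,1) = 4
Product: 1 × 4 = 4 ≡ 4 (mod 11)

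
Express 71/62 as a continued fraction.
[1; 6, 1, 8]

Euclidean algorithm steps:
71 = 1 × 62 + 9
62 = 6 × 9 + 8
9 = 1 × 8 + 1
8 = 8 × 1 + 0
Continued fraction: [1; 6, 1, 8]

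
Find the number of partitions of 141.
16670689208

p(n) counts ways to write n as a sum of positive integers (order ignored).
Euler's pentagonal recurrence: p(k) = p(k-1) + p(k-2) - p(k-5) - p(k-7) + p(k-12) + p(k-15) - ... (offsets j(3j∓1)/2, signs ++--, p(0)=1, p(<0)=0).
DP table for k = 0..140: p(0)=1, p(1)=1, p(2)=2, p(3)=3, p(4)=5, p(5)=7, p(6)=11, p(7)=15, p(8)=22, p(9)=30, p(10)=42, p(11)=56, p(12)=77, p(13)=101, p(14)=135, p(15)=176, p(16)=231, p(17)=297, p(18)=385, p(19)=490, p(20)=627, p(21)=792, p(22)=1002, p(23)=1255, p(24)=1575, p(25)=1958, p(26)=2436, p(27)=3010, p(28)=3718, p(29)=4565, p(30)=5604, p(31)=6842, p(32)=8349, p(33)=10143, p(34)=12310, p(35)=14883, p(36)=17977, p(37)=21637, p(38)=26015, p(39)=31185, p(40)=37338, p(41)=44583, p(42)=53174, p(43)=63261, p(44)=75175, p(45)=89134, p(46)=105558, p(47)=124754, p(48)=147273, p(49)=173525, p(50)=204226, p(51)=239943, p(52)=281589, p(53)=329931, p(54)=386155, p(55)=451276, p(56)=526823, p(57)=614154, p(58)=715220, p(59)=831820, p(60)=966467, p(61)=1121505, p(62)=1300156, p(63)=1505499, p(64)=1741630, p(65)=2012558, p(66)=2323520, p(67)=2679689, p(68)=3087735, p(69)=3554345, p(70)=4087968, p(71)=4697205, p(72)=5392783, p(73)=6185689, p(74)=7089500, p(75)=8118264, p(76)=9289091, p(77)=10619863, p(78)=12132164, p(79)=13848650, p(80)=15796476, p(81)=18004327, p(82)=20506255, p(83)=23338469, p(84)=26543660, p(85)=30167357, p(86)=34262962, p(87)=38887673, p(88)=44108109, p(89)=49995925, p(90)=56634173, p(91)=64112359, p(92)=72533807, p(93)=82010177, p(94)=92669720, p(95)=104651419, p(96)=118114304, p(97)=133230930, p(98)=150198136, p(99)=169229875, p(100)=190569292, p(101)=214481126, p(102)=241265379, p(103)=271248950, p(104)=304801365, p(105)=342325709, p(106)=384276336, p(107)=431149389, p(108)=483502844, p(109)=541946240, p(110)=607163746, p(111)=679903203, p(112)=761002156, p(113)=851376628, p(114)=952050665, p(115)=1064144451, p(116)=1188908248, p(117)=1327710076, p(118)=1482074143, p(119)=1653668665, p(120)=1844349560, p(121)=2056148051, p(122)=2291320912, p(123)=2552338241, p(124)=2841940500, p(125)=3163127352, p(126)=3519222692, p(127)=3913864295, p(128)=4351078600, p(129)=4835271870, p(130)=5371315400, p(131)=5964539504, p(132)=6620830889, p(133)=7346629512, p(134)=8149040695, p(135)=9035836076, p(136)=10015581680, p(137)=11097645016, p(138)=12292341831, p(139)=13610949895, p(140)=15065878135.
Final step: p(141) = p(140) + p(139) - p(136) - p(134) + p(129) + p(126) - p(119) - p(115) + p(106) + p(101) - p(90) - p(84) + p(71) + p(64) - p(49) - p(41) + p(24) + p(15)
= 15065878135 + 13610949895 - 10015581680 - 8149040695 + 4835271870 + 3519222692 - 1653668665 - 1064144451 + 384276336 + 214481126 - 56634173 - 26543660 + 4697205 + 1741630 - 173525 - 44583 + 1575 + 176
= 16670689208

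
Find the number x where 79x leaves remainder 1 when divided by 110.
39

gcd(79, 110) = 1, so the inverse exists.
Extended Euclidean algorithm on (110, 79):
110 = 1 × 79 + 31  ⟹  31 = (1)·110 + (-1)·79
79 = 2 × 31 + 17  ⟹  17 = (-2)·110 + (3)·79
31 = 1 × 17 + 14  ⟹  14 = (3)·110 + (-4)·79
17 = 1 × 14 + 3  ⟹  3 = (-5)·110 + (7)·79
14 = 4 × 3 + 2  ⟹  2 = (23)·110 + (-32)·79
3 = 1 × 2 + 1  ⟹  1 = (-28)·110 + (39)·79
So (39)·79 ≡ 1 (mod 110), i.e. 79^(-1) ≡ 39 (mod 110).
Check: 79 × 39 = 3081 ≡ 1 (mod 110)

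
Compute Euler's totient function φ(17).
16

17 = 17
φ(n) = n × ∏(1 - 1/p) for each prime p dividing n
φ(17) = 17 × (1 - 1/17) = 16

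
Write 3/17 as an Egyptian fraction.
1/6 + 1/102

Greedy algorithm:
3/17: ceiling(17/3) = 6, use 1/6
1/102: ceiling(102/1) = 102, use 1/102
Result: 3/17 = 1/6 + 1/102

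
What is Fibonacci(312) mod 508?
356

Matrix identity: Q^n = [[F_(n+1), F_n], [F_n, F_(n-1)]] with Q = [[1,1],[1,0]].
n = 312 = 100111000₂. Square-and-multiply, entries mod 508:
Q^1 = [[1,1],[1,0]]
Q^2 = (Q^1)² = [[2,1],[1,1]]
Q^4 = (Q^2)² = [[5,3],[3,2]]
Q^9 = (Q^4)²·Q = [[55,34],[34,21]]
Q^19 = (Q^9)²·Q = [[161,117],[117,44]]
Q^39 = (Q^19)²·Q = [[95,494],[494,109]]
Q^78 = (Q^39)² = [[77,192],[192,393]]
Q^156 = (Q^78)² = [[121,324],[324,305]]
Q^312 = (Q^156)² = [[237,356],[356,389]]
F_312 mod 508 = Q^312[0][1] = 356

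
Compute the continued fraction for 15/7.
[2; 7]

Euclidean algorithm steps:
15 = 2 × 7 + 1
7 = 7 × 1 + 0
Continued fraction: [2; 7]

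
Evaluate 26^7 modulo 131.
8

Repeated squaring. Binary of 7 = 111.
26^1 ≡ 26 (mod 131); 26^2 ≡ 21 (mod 131); 26^4 ≡ 48 (mod 131)
26^7 = 26^1 × 26^2 × 26^4 ≡ 8 (mod 131)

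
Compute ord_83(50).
82

83 is prime, so ord(50) divides φ(83) = 82.
Divisors of 82: 1, 2, 41, 82.
Repeated squaring: 50^1 ≡ 50, 50^2 ≡ 10, 50^4 ≡ 17, 50^8 ≡ 40, 50^16 ≡ 23, 50^32 ≡ 31, 50^64 ≡ 48 (mod 83).
Test 50^d mod 83 for each divisor d in increasing order:
50^1 ≡ 50
50^2 ≡ 10
50^41 = 50^32·50^8·50^1 ≡ 82
50^82 = 50^64·50^16·50^2 ≡ 1  ← first divisor giving 1
The order is 82.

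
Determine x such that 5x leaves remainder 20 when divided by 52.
x ≡ 4 (mod 52)

gcd(5, 52) = 1, which divides 20, so solutions exist.
Find 5^(-1) mod 52 by the extended Euclidean algorithm:
52 = 10 × 5 + 2  ⟹  2 = (1)·52 + (-10)·5
5 = 2 × 2 + 1  ⟹  1 = (-2)·52 + (21)·5
So (21)·5 ≡ 1 (mod 52), i.e. 5^(-1) ≡ 21 (mod 52).
x ≡ 21 × 20 = 420 ≡ 4 (mod 52).
Check: 5 × 4 = 20 ≡ 20 (mod 52).
Unique solution: x ≡ 4 (mod 52)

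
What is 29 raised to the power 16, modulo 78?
55

Repeated squaring. Binary of 16 = 10000.
29^1 ≡ 29 (mod 78); 29^2 ≡ 61 (mod 78); 29^4 ≡ 55 (mod 78); 29^8 ≡ 61 (mod 78); 29^16 ≡ 55 (mod 78)
29^16 = 29^16 ≡ 55 (mod 78)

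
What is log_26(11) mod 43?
24

Baby-step giant-step with step n = ⌈√43⌉ = 7.
Baby steps 26^j mod 43 (j:value) for j=0..6: 0:1, 1:26, 2:31, 3:32, 4:15, 5:3, 6:35.
Giant-step multiplier: 26^(-7) ≡ 26^(42-7) = 26^35 ≡ 37 (mod 43).
Giant steps γ_i = 11·37^i mod 43: γ_0=11, γ_1=20, γ_2=9, γ_3=32 (in table at j=3).
x = i·n + j = 3·7 + 3 = 24.
Check: 26^24 ≡ 11 (mod 43).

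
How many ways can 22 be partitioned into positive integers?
1002

p(n) counts ways to write n as a sum of positive integers (order ignored).
Euler's pentagonal recurrence: p(k) = p(k-1) + p(k-2) - p(k-5) - p(k-7) + p(k-12) + p(k-15) - ... (offsets j(3j∓1)/2, signs ++--, p(0)=1, p(<0)=0).
DP table for k = 0..21: p(0)=1, p(1)=1, p(2)=2, p(3)=3, p(4)=5, p(5)=7, p(6)=11, p(7)=15, p(8)=22, p(9)=30, p(10)=42, p(11)=56, p(12)=77, p(13)=101, p(14)=135, p(15)=176, p(16)=231, p(17)=297, p(18)=385, p(19)=490, p(20)=627, p(21)=792.
Final step: p(22) = p(21) + p(20) - p(17) - p(15) + p(10) + p(7) - p(0)
= 792 + 627 - 297 - 176 + 42 + 15 - 1
= 1002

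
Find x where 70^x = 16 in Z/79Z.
8

Baby-step giant-step with step n = ⌈√79⌉ = 9.
Baby steps 70^j mod 79 (j:value) for j=0..8: 0:1, 1:70, 2:2, 3:61, 4:4, 5:43, 6:8, 7:7, 8:16.
h = 16 is already in the table at j=8, so x = 8.
Check: 70^8 ≡ 16 (mod 79).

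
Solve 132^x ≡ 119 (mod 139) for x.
137

Baby-step giant-step with step n = ⌈√139⌉ = 12.
Baby steps 132^j mod 139 (j:value) for j=0..11: 0:1, 1:132, 2:49, 3:74, 4:38, 5:12, 6:55, 7:32, 8:54, 9:39, 10:5, 11:104.
Giant-step multiplier: 132^(-12) ≡ 132^(138-12) = 132^126 ≡ 80 (mod 139).
Giant steps γ_i = 119·80^i mod 139: γ_0=119, γ_1=68, γ_2=19, γ_3=130, γ_4=114, γ_5=85, γ_6=128, γ_7=93, γ_8=73, γ_9=2, γ_10=21, γ_11=12 (in table at j=5).
x = i·n + j = 11·12 + 5 = 137.
Check: 132^137 ≡ 119 (mod 139).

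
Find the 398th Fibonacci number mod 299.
216

Matrix identity: Q^n = [[F_(n+1), F_n], [F_n, F_(n-1)]] with Q = [[1,1],[1,0]].
n = 398 = 110001110₂. Square-and-multiply, entries mod 299:
Q^1 = [[1,1],[1,0]]
Q^3 = (Q^1)²·Q = [[3,2],[2,1]]
Q^6 = (Q^3)² = [[13,8],[8,5]]
Q^12 = (Q^6)² = [[233,144],[144,89]]
Q^24 = (Q^12)² = [[275,23],[23,252]]
Q^49 = (Q^24)²·Q = [[70,208],[208,161]]
Q^99 = (Q^49)²·Q = [[233,25],[25,208]]
Q^199 = (Q^99)²·Q = [[159,197],[197,261]]
Q^398 = (Q^199)² = [[104,216],[216,187]]
F_398 mod 299 = Q^398[0][1] = 216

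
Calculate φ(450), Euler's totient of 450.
120

450 = 2 × 3^2 × 5^2
φ(n) = n × ∏(1 - 1/p) for each prime p dividing n
φ(450) = 450 × (1 - 1/2) × (1 - 1/3) × (1 - 1/5) = 120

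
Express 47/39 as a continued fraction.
[1; 4, 1, 7]

Euclidean algorithm steps:
47 = 1 × 39 + 8
39 = 4 × 8 + 7
8 = 1 × 7 + 1
7 = 7 × 1 + 0
Continued fraction: [1; 4, 1, 7]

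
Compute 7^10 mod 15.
4

Repeated squaring. Binary of 10 = 1010.
7^1 ≡ 7 (mod 15); 7^2 ≡ 4 (mod 15); 7^4 ≡ 1 (mod 15); 7^8 ≡ 1 (mod 15)
7^10 = 7^2 × 7^8 ≡ 4 (mod 15)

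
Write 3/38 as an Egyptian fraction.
1/13 + 1/494

Greedy algorithm:
3/38: ceiling(38/3) = 13, use 1/13
1/494: ceiling(494/1) = 494, use 1/494
Result: 3/38 = 1/13 + 1/494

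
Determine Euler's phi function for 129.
84

129 = 3 × 43
φ(n) = n × ∏(1 - 1/p) for each prime p dividing n
φ(129) = 129 × (1 - 1/3) × (1 - 1/43) = 84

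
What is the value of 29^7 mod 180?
29

Repeated squaring. Binary of 7 = 111.
29^1 ≡ 29 (mod 180); 29^2 ≡ 121 (mod 180); 29^4 ≡ 61 (mod 180)
29^7 = 29^1 × 29^2 × 29^4 ≡ 29 (mod 180)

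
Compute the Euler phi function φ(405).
216

405 = 3^4 × 5
φ(n) = n × ∏(1 - 1/p) for each prime p dividing n
φ(405) = 405 × (1 - 1/3) × (1 - 1/5) = 216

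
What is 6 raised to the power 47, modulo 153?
54

Repeated squaring. Binary of 47 = 101111.
6^1 ≡ 6 (mod 153); 6^2 ≡ 36 (mod 153); 6^4 ≡ 72 (mod 153); 6^8 ≡ 135 (mod 153); 6^16 ≡ 18 (mod 153); 6^32 ≡ 18 (mod 153)
6^47 = 6^1 × 6^2 × 6^4 × 6^8 × 6^32 ≡ 54 (mod 153)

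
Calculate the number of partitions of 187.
1280011042268

p(n) counts ways to write n as a sum of positive integers (order ignored).
Euler's pentagonal recurrence: p(k) = p(k-1) + p(k-2) - p(k-5) - p(k-7) + p(k-12) + p(k-15) - ... (offsets j(3j∓1)/2, signs ++--, p(0)=1, p(<0)=0).
DP table for k = 0..186: p(0)=1, p(1)=1, p(2)=2, p(3)=3, p(4)=5, p(5)=7, p(6)=11, p(7)=15, p(8)=22, p(9)=30, p(10)=42, p(11)=56, p(12)=77, p(13)=101, p(14)=135, p(15)=176, p(16)=231, p(17)=297, p(18)=385, p(19)=490, p(20)=627, p(21)=792, p(22)=1002, p(23)=1255, p(24)=1575, p(25)=1958, p(26)=2436, p(27)=3010, p(28)=3718, p(29)=4565, p(30)=5604, p(31)=6842, p(32)=8349, p(33)=10143, p(34)=12310, p(35)=14883, p(36)=17977, p(37)=21637, p(38)=26015, p(39)=31185, p(40)=37338, p(41)=44583, p(42)=53174, p(43)=63261, p(44)=75175, p(45)=89134, p(46)=105558, p(47)=124754, p(48)=147273, p(49)=173525, p(50)=204226, p(51)=239943, p(52)=281589, p(53)=329931, p(54)=386155, p(55)=451276, p(56)=526823, p(57)=614154, p(58)=715220, p(59)=831820, p(60)=966467, p(61)=1121505, p(62)=1300156, p(63)=1505499, p(64)=1741630, p(65)=2012558, p(66)=2323520, p(67)=2679689, p(68)=3087735, p(69)=3554345, p(70)=4087968, p(71)=4697205, p(72)=5392783, p(73)=6185689, p(74)=7089500, p(75)=8118264, p(76)=9289091, p(77)=10619863, p(78)=12132164, p(79)=13848650, p(80)=15796476, p(81)=18004327, p(82)=20506255, p(83)=23338469, p(84)=26543660, p(85)=30167357, p(86)=34262962, p(87)=38887673, p(88)=44108109, p(89)=49995925, p(90)=56634173, p(91)=64112359, p(92)=72533807, p(93)=82010177, p(94)=92669720, p(95)=104651419, p(96)=118114304, p(97)=133230930, p(98)=150198136, p(99)=169229875, p(100)=190569292, p(101)=214481126, p(102)=241265379, p(103)=271248950, p(104)=304801365, p(105)=342325709, p(106)=384276336, p(107)=431149389, p(108)=483502844, p(109)=541946240, p(110)=607163746, p(111)=679903203, p(112)=761002156, p(113)=851376628, p(114)=952050665, p(115)=1064144451, p(116)=1188908248, p(117)=1327710076, p(118)=1482074143, p(119)=1653668665, p(120)=1844349560, p(121)=2056148051, p(122)=2291320912, p(123)=2552338241, p(124)=2841940500, p(125)=3163127352, p(126)=3519222692, p(127)=3913864295, p(128)=4351078600, p(129)=4835271870, p(130)=5371315400, p(131)=5964539504, p(132)=6620830889, p(133)=7346629512, p(134)=8149040695, p(135)=9035836076, p(136)=10015581680, p(137)=11097645016, p(138)=12292341831, p(139)=13610949895, p(140)=15065878135, p(141)=16670689208, p(142)=18440293320, p(143)=20390982757, p(144)=22540654445, p(145)=24908858009, p(146)=27517052599, p(147)=30388671978, p(148)=33549419497, p(149)=37027355200, p(150)=40853235313, p(151)=45060624582, p(152)=49686288421, p(153)=54770336324, p(154)=60356673280, p(155)=66493182097, p(156)=73232243759, p(157)=80630964769, p(158)=88751778802, p(159)=97662728555, p(160)=107438159466, p(161)=118159068427, p(162)=129913904637, p(163)=142798995930, p(164)=156919475295, p(165)=172389800255, p(166)=189334822579, p(167)=207890420102, p(168)=228204732751, p(169)=250438925115, p(170)=274768617130, p(171)=301384802048, p(172)=330495499613, p(173)=362326859895, p(174)=397125074750, p(175)=435157697830, p(176)=476715857290, p(177)=522115831195, p(178)=571701605655, p(179)=625846753120, p(180)=684957390936, p(181)=749474411781, p(182)=819876908323, p(183)=896684817527, p(184)=980462880430, p(185)=1071823774337, p(186)=1171432692373.
Final step: p(187) = p(186) + p(185) - p(182) - p(180) + p(175) + p(172) - p(165) - p(161) + p(152) + p(147) - p(136) - p(130) + p(117) + p(110) - p(95) - p(87) + p(70) + p(61) - p(42) - p(32) + p(11) + p(0)
= 1171432692373 + 1071823774337 - 819876908323 - 684957390936 + 435157697830 + 330495499613 - 172389800255 - 118159068427 + 49686288421 + 30388671978 - 10015581680 - 5371315400 + 1327710076 + 607163746 - 104651419 - 38887673 + 4087968 + 1121505 - 53174 - 8349 + 56 + 1
= 1280011042268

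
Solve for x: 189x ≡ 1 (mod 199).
179

gcd(189, 199) = 1, so the inverse exists.
Extended Euclidean algorithm on (199, 189):
199 = 1 × 189 + 10  ⟹  10 = (1)·199 + (-1)·189
189 = 18 × 10 + 9  ⟹  9 = (-18)·199 + (19)·189
10 = 1 × 9 + 1  ⟹  1 = (19)·199 + (-20)·189
So (-20)·189 ≡ 1 (mod 199), i.e. 189^(-1) ≡ -20 ≡ 179 (mod 199).
Check: 189 × 179 = 33831 ≡ 1 (mod 199)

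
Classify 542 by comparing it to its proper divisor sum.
deficient

Proper divisors of 542: sum = 1 + 2 + 271 = 274
Since 274 < 542, 542 is deficient.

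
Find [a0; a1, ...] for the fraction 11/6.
[1; 1, 5]

Euclidean algorithm steps:
11 = 1 × 6 + 5
6 = 1 × 5 + 1
5 = 5 × 1 + 0
Continued fraction: [1; 1, 5]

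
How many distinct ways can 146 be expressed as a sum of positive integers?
27517052599

p(n) counts ways to write n as a sum of positive integers (order ignored).
Euler's pentagonal recurrence: p(k) = p(k-1) + p(k-2) - p(k-5) - p(k-7) + p(k-12) + p(k-15) - ... (offsets j(3j∓1)/2, signs ++--, p(0)=1, p(<0)=0).
DP table for k = 0..145: p(0)=1, p(1)=1, p(2)=2, p(3)=3, p(4)=5, p(5)=7, p(6)=11, p(7)=15, p(8)=22, p(9)=30, p(10)=42, p(11)=56, p(12)=77, p(13)=101, p(14)=135, p(15)=176, p(16)=231, p(17)=297, p(18)=385, p(19)=490, p(20)=627, p(21)=792, p(22)=1002, p(23)=1255, p(24)=1575, p(25)=1958, p(26)=2436, p(27)=3010, p(28)=3718, p(29)=4565, p(30)=5604, p(31)=6842, p(32)=8349, p(33)=10143, p(34)=12310, p(35)=14883, p(36)=17977, p(37)=21637, p(38)=26015, p(39)=31185, p(40)=37338, p(41)=44583, p(42)=53174, p(43)=63261, p(44)=75175, p(45)=89134, p(46)=105558, p(47)=124754, p(48)=147273, p(49)=173525, p(50)=204226, p(51)=239943, p(52)=281589, p(53)=329931, p(54)=386155, p(55)=451276, p(56)=526823, p(57)=614154, p(58)=715220, p(59)=831820, p(60)=966467, p(61)=1121505, p(62)=1300156, p(63)=1505499, p(64)=1741630, p(65)=2012558, p(66)=2323520, p(67)=2679689, p(68)=3087735, p(69)=3554345, p(70)=4087968, p(71)=4697205, p(72)=5392783, p(73)=6185689, p(74)=7089500, p(75)=8118264, p(76)=9289091, p(77)=10619863, p(78)=12132164, p(79)=13848650, p(80)=15796476, p(81)=18004327, p(82)=20506255, p(83)=23338469, p(84)=26543660, p(85)=30167357, p(86)=34262962, p(87)=38887673, p(88)=44108109, p(89)=49995925, p(90)=56634173, p(91)=64112359, p(92)=72533807, p(93)=82010177, p(94)=92669720, p(95)=104651419, p(96)=118114304, p(97)=133230930, p(98)=150198136, p(99)=169229875, p(100)=190569292, p(101)=214481126, p(102)=241265379, p(103)=271248950, p(104)=304801365, p(105)=342325709, p(106)=384276336, p(107)=431149389, p(108)=483502844, p(109)=541946240, p(110)=607163746, p(111)=679903203, p(112)=761002156, p(113)=851376628, p(114)=952050665, p(115)=1064144451, p(116)=1188908248, p(117)=1327710076, p(118)=1482074143, p(119)=1653668665, p(120)=1844349560, p(121)=2056148051, p(122)=2291320912, p(123)=2552338241, p(124)=2841940500, p(125)=3163127352, p(126)=3519222692, p(127)=3913864295, p(128)=4351078600, p(129)=4835271870, p(130)=5371315400, p(131)=5964539504, p(132)=6620830889, p(133)=7346629512, p(134)=8149040695, p(135)=9035836076, p(136)=10015581680, p(137)=11097645016, p(138)=12292341831, p(139)=13610949895, p(140)=15065878135, p(141)=16670689208, p(142)=18440293320, p(143)=20390982757, p(144)=22540654445, p(145)=24908858009.
Final step: p(146) = p(145) + p(144) - p(141) - p(139) + p(134) + p(131) - p(124) - p(120) + p(111) + p(106) - p(95) - p(89) + p(76) + p(69) - p(54) - p(46) + p(29) + p(20) - p(1)
= 24908858009 + 22540654445 - 16670689208 - 13610949895 + 8149040695 + 5964539504 - 2841940500 - 1844349560 + 679903203 + 384276336 - 104651419 - 49995925 + 9289091 + 3554345 - 386155 - 105558 + 4565 + 627 - 1
= 27517052599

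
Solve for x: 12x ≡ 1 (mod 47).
4

gcd(12, 47) = 1, so the inverse exists.
Extended Euclidean algorithm on (47, 12):
47 = 3 × 12 + 11  ⟹  11 = (1)·47 + (-3)·12
12 = 1 × 11 + 1  ⟹  1 = (-1)·47 + (4)·12
So (4)·12 ≡ 1 (mod 47), i.e. 12^(-1) ≡ 4 (mod 47).
Check: 12 × 4 = 48 ≡ 1 (mod 47)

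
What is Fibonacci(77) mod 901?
175

Matrix identity: Q^n = [[F_(n+1), F_n], [F_n, F_(n-1)]] with Q = [[1,1],[1,0]].
n = 77 = 1001101₂. Square-and-multiply, entries mod 901:
Q^1 = [[1,1],[1,0]]
Q^2 = (Q^1)² = [[2,1],[1,1]]
Q^4 = (Q^2)² = [[5,3],[3,2]]
Q^9 = (Q^4)²·Q = [[55,34],[34,21]]
Q^19 = (Q^9)²·Q = [[458,577],[577,782]]
Q^38 = (Q^19)² = [[291,86],[86,205]]
Q^77 = (Q^38)²·Q = [[484,175],[175,309]]
F_77 mod 901 = Q^77[0][1] = 175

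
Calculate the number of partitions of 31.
6842

p(n) counts ways to write n as a sum of positive integers (order ignored).
Euler's pentagonal recurrence: p(k) = p(k-1) + p(k-2) - p(k-5) - p(k-7) + p(k-12) + p(k-15) - ... (offsets j(3j∓1)/2, signs ++--, p(0)=1, p(<0)=0).
DP table for k = 0..30: p(0)=1, p(1)=1, p(2)=2, p(3)=3, p(4)=5, p(5)=7, p(6)=11, p(7)=15, p(8)=22, p(9)=30, p(10)=42, p(11)=56, p(12)=77, p(13)=101, p(14)=135, p(15)=176, p(16)=231, p(17)=297, p(18)=385, p(19)=490, p(20)=627, p(21)=792, p(22)=1002, p(23)=1255, p(24)=1575, p(25)=1958, p(26)=2436, p(27)=3010, p(28)=3718, p(29)=4565, p(30)=5604.
Final step: p(31) = p(30) + p(29) - p(26) - p(24) + p(19) + p(16) - p(9) - p(5)
= 5604 + 4565 - 2436 - 1575 + 490 + 231 - 30 - 7
= 6842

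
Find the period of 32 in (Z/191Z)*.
19

191 is prime, so ord(32) divides φ(191) = 190.
Divisors of 190: 1, 2, 5, 10, 19, 38, 95, 190.
Repeated squaring: 32^1 ≡ 32, 32^2 ≡ 69, 32^4 ≡ 177, 32^8 ≡ 5, 32^16 ≡ 25, 32^32 ≡ 52, 32^64 ≡ 30, 32^128 ≡ 136 (mod 191).
Test 32^d mod 191 for each divisor d in increasing order:
32^1 ≡ 32
32^2 ≡ 69
32^5 = 32^4·32^1 ≡ 125
32^10 = 32^8·32^2 ≡ 154
32^19 = 32^16·32^2·32^1 ≡ 1  ← first divisor giving 1
The order is 19.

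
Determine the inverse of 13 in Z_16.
5

gcd(13, 16) = 1, so the inverse exists.
Extended Euclidean algorithm on (16, 13):
16 = 1 × 13 + 3  ⟹  3 = (1)·16 + (-1)·13
13 = 4 × 3 + 1  ⟹  1 = (-4)·16 + (5)·13
So (5)·13 ≡ 1 (mod 16), i.e. 13^(-1) ≡ 5 (mod 16).
Check: 13 × 5 = 65 ≡ 1 (mod 16)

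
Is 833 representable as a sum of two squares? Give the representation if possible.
7² + 28² (a=7, b=28)

Factorization: 833 = 7^2 × 17
By Fermat: n is sum of two squares iff every prime p ≡ 3 (mod 4) appears to even power.
All primes ≡ 3 (mod 4) appear to even power.
Search a = 0, 1, 2, … for 833 - a² a perfect square: first hit at a = 7: 833 - 49 = 784 = 28².
833 = 7² + 28² = 49 + 784 ✓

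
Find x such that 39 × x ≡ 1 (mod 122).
97

gcd(39, 122) = 1, so the inverse exists.
Extended Euclidean algorithm on (122, 39):
122 = 3 × 39 + 5  ⟹  5 = (1)·122 + (-3)·39
39 = 7 × 5 + 4  ⟹  4 = (-7)·122 + (22)·39
5 = 1 × 4 + 1  ⟹  1 = (8)·122 + (-25)·39
So (-25)·39 ≡ 1 (mod 122), i.e. 39^(-1) ≡ -25 ≡ 97 (mod 122).
Check: 39 × 97 = 3783 ≡ 1 (mod 122)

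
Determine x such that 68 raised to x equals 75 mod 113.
83

Baby-step giant-step with step n = ⌈√113⌉ = 11.
Baby steps 68^j mod 113 (j:value) for j=0..10: 0:1, 1:68, 2:104, 3:66, 4:81, 5:84, 6:62, 7:35, 8:7, 9:24, 10:50.
Giant-step multiplier: 68^(-11) ≡ 68^(112-11) = 68^101 ≡ 34 (mod 113).
Giant steps γ_i = 75·34^i mod 113: γ_0=75, γ_1=64, γ_2=29, γ_3=82, γ_4=76, γ_5=98, γ_6=55, γ_7=62 (in table at j=6).
x = i·n + j = 7·11 + 6 = 83.
Check: 68^83 ≡ 75 (mod 113).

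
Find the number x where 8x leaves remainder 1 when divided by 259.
162

gcd(8, 259) = 1, so the inverse exists.
Extended Euclidean algorithm on (259, 8):
259 = 32 × 8 + 3  ⟹  3 = (1)·259 + (-32)·8
8 = 2 × 3 + 2  ⟹  2 = (-2)·259 + (65)·8
3 = 1 × 2 + 1  ⟹  1 = (3)·259 + (-97)·8
So (-97)·8 ≡ 1 (mod 259), i.e. 8^(-1) ≡ -97 ≡ 162 (mod 259).
Check: 8 × 162 = 1296 ≡ 1 (mod 259)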